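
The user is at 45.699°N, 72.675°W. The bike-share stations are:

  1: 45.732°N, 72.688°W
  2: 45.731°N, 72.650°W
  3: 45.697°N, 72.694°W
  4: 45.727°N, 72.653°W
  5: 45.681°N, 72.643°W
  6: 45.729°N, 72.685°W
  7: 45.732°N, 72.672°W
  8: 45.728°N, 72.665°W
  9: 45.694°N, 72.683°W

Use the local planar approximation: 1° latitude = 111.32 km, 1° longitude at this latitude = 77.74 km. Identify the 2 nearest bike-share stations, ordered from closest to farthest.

Distances from 45.699°N, 72.675°W:
1: 3.810 km
2: 4.058 km
3: 1.494 km
4: 3.555 km
5: 3.194 km
6: 3.429 km
7: 3.681 km
8: 3.321 km
9: 0.835 km
Sorted: 9 (0.835 km) < 3 (1.494 km) < 5 (3.194 km) < 8 (3.321 km) < …

9, 3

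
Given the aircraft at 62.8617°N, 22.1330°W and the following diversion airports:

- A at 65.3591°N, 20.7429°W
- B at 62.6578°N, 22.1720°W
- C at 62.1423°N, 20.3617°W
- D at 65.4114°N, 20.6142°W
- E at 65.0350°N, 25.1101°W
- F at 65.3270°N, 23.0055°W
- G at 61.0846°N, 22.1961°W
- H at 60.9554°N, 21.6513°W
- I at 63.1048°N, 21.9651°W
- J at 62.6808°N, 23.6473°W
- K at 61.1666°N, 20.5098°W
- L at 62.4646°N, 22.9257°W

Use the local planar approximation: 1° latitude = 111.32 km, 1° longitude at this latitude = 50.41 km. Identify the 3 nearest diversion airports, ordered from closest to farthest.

B, I, L

Distances from 62.8617°N, 22.1330°W:
A: √((2.4974·111.32)² + (1.3901·50.41)²) = √(77289.875920 + 4910.497356) = 286.7061 km
B: √((-0.2039·111.32)² + (-0.0390·50.41)²) = √(515.205923 + 3.865117) = 22.7831 km
C: √((-0.7194·111.32)² + (1.7713·50.41)²) = √(6413.384270 + 7972.924291) = 119.9429 km
D: √((2.5497·111.32)² + (1.5188·50.41)²) = √(80560.947093 + 5861.848256) = 293.9775 km
E: √((2.1733·111.32)² + (-2.9771·50.41)²) = √(58530.974561 + 22522.689017) = 284.6993 km
F: √((2.4653·111.32)² + (-0.8725·50.41)²) = √(75315.774548 + 1934.480098) = 277.9393 km
G: √((-1.7771·111.32)² + (-0.0631·50.41)²) = √(39135.431720 + 10.117940) = 197.8523 km
H: √((-1.9063·111.32)² + (0.4817·50.41)²) = √(45032.793797 + 589.639661) = 213.5941 km
I: √((0.2431·111.32)² + (0.1679·50.41)²) = √(732.345999 + 71.636571) = 28.3546 km
J: √((-0.1809·111.32)² + (-1.5143·50.41)²) = √(405.530506 + 5827.163980) = 78.9474 km
K: √((-1.6951·111.32)² + (1.6232·50.41)²) = √(35607.135979 + 6695.414414) = 205.6758 km
L: √((-0.3971·111.32)² + (-0.7927·50.41)²) = √(1954.097232 + 1596.802159) = 59.5894 km
Sorted: B (22.7831 km) < I (28.3546 km) < L (59.5894 km) < J (78.9474 km) < C (119.9429 km) < …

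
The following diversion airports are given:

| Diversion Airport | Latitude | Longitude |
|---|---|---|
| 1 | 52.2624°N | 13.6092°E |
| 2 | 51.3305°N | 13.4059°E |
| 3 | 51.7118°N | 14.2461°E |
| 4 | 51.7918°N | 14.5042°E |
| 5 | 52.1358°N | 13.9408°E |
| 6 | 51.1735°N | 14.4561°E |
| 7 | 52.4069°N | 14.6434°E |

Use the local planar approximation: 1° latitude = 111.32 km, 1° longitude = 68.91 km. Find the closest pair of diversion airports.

3 and 4

Pairwise distances:
3–4: √((0.0800·111.32)² + (0.2581·68.91)²) = √(79.309711 + 316.330093) = 19.8907 km
1–5: √((-0.1266·111.32)² + (0.3316·68.91)²) = √(198.615806 + 522.147910) = 26.8470 km
3–5: √((0.4240·111.32)² + (-0.3053·68.91)²) = √(2227.809792 + 442.606827) = 51.6761 km
4–5: √((0.3440·111.32)² + (-0.5634·68.91)²) = √(1466.436563 + 1507.294745) = 54.5319 km
5–7: √((0.2711·111.32)² + (0.7026·68.91)²) = √(910.763108 + 2344.125130) = 57.0516 km
3–6: √((-0.5383·111.32)² + (0.2100·68.91)²) = √(3590.832564 + 209.412735) = 61.6461 km
4–6: √((-0.6183·111.32)² + (-0.0481·68.91)²) = √(4737.452716 + 10.986381) = 68.9089 km
4–7: √((0.6151·111.32)² + (0.1392·68.91)²) = √(4688.542417 + 92.011682) = 69.1416 km
2–3: √((0.3813·111.32)² + (0.8402·68.91)²) = √(1801.689742 + 3352.199479) = 71.7906 km
1–7: √((0.1445·111.32)² + (1.0342·68.91)²) = √(258.751031 + 5078.945665) = 73.0595 km
2–6: √((-0.1570·111.32)² + (1.0502·68.91)²) = √(305.453918 + 5237.312977) = 74.4498 km
1–3: √((-0.5506·111.32)² + (0.6369·68.91)²) = √(3756.806351 + 1926.224922) = 75.3859 km
1–4: √((-0.4706·111.32)² + (0.8950·68.91)²) = √(2744.417886 + 3803.737783) = 80.9207 km
3–7: √((0.6951·111.32)² + (0.3973·68.91)²) = √(5987.437214 + 749.551763) = 82.0792 km
2–4: √((0.4613·111.32)² + (1.0983·68.91)²) = √(2637.019277 + 5728.045605) = 91.4607 km
2–5: √((0.8053·111.32)² + (0.5349·68.91)²) = √(8036.404599 + 1358.656577) = 96.9281 km
1–2: √((-0.9319·111.32)² + (-0.2033·68.91)²) = √(10761.802529 + 196.263372) = 104.6808 km
5–6: √((-0.9623·111.32)² + (0.5153·68.91)²) = √(11475.387691 + 1260.912020) = 112.8552 km
1–6: √((-1.0889·111.32)² + (0.8469·68.91)²) = √(14693.403022 + 3405.875477) = 134.5336 km
6–7: √((1.2334·111.32)² + (0.1873·68.91)²) = √(18851.863369 + 166.586596) = 137.9074 km
2–7: √((1.0764·111.32)² + (1.2375·68.91)²) = √(14357.994198 + 7272.017495) = 147.0715 km
Closest pair: 3–4 at 19.8907 km.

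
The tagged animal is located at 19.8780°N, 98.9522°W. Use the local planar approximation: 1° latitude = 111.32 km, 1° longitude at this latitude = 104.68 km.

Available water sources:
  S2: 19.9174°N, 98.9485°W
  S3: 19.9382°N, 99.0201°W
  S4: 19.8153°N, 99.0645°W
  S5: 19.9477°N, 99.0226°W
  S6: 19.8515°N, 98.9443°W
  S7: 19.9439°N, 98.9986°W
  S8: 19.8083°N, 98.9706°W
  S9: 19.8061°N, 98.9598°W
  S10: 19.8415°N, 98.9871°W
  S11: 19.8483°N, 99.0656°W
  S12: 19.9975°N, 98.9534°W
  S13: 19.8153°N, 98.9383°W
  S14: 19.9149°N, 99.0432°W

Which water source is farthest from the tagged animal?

S4

Distances from 19.8780°N, 98.9522°W:
S2: 4.4031 km
S3: 9.7688 km
S4: 13.6715 km
S5: 10.7010 km
S6: 3.0637 km
S7: 8.7982 km
S8: 7.9945 km
S9: 8.0433 km
S10: 5.4641 km
S11: 12.3225 km
S12: 13.3033 km
S13: 7.1298 km
S14: 10.3738 km
Maximum: S4 at 13.6715 km.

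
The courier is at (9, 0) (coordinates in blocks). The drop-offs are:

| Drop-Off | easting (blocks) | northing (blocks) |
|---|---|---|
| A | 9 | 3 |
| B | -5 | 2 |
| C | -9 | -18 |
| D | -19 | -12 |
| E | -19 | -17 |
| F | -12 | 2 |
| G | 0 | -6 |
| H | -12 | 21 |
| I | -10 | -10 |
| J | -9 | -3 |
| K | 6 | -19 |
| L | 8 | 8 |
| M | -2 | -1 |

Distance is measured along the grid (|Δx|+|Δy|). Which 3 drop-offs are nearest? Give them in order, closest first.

A, L, M

Distances from (9, 0):
A: 3 blocks
B: 16 blocks
C: 36 blocks
D: 40 blocks
E: 45 blocks
F: 23 blocks
G: 15 blocks
H: 42 blocks
I: 29 blocks
J: 21 blocks
K: 22 blocks
L: 9 blocks
M: 12 blocks
Sorted: A (3 blocks) < L (9 blocks) < M (12 blocks) < G (15 blocks) < B (16 blocks) < …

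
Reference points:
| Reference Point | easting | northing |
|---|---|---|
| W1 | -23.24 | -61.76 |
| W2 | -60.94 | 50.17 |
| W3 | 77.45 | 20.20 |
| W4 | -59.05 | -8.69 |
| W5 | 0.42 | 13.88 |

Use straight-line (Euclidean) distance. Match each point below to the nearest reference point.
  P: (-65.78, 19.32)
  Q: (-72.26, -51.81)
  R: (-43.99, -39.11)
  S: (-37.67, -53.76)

P at (-65.78, 19.32):
  W1: 91.56
  W2: 31.23
  W3: 143.23
  W4: 28.81
  W5: 66.42
  → nearest: W4 (28.81)
Q at (-72.26, -51.81):
  W1: 50.02
  W2: 102.61
  W3: 166.13
  W4: 45.10
  W5: 97.97
  → nearest: W4 (45.10)
R at (-43.99, -39.11):
  W1: 30.72
  W2: 90.87
  W3: 135.15
  W4: 33.94
  W5: 69.14
  → nearest: W1 (30.72)
S at (-37.67, -53.76):
  W1: 16.50
  W2: 106.50
  W3: 136.83
  W4: 49.88
  W5: 77.63
  → nearest: W1 (16.50)

P→W4; Q→W4; R→W1; S→W1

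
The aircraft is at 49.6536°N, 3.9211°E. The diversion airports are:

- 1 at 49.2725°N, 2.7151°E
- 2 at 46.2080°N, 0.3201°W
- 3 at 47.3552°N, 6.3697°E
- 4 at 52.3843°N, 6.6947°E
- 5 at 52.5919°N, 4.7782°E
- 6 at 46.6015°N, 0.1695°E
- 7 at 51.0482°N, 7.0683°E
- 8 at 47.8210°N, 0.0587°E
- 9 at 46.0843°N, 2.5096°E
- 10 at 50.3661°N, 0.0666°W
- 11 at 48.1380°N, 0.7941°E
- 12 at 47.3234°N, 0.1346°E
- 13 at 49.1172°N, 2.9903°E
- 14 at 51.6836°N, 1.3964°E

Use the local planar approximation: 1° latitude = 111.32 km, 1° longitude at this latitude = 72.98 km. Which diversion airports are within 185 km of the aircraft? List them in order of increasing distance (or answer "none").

13, 1

Distances from 49.6536°N, 3.9211°E:
1: √((-0.3811·111.32)² + (-1.2060·72.98)²) = √(1799.800188 + 7746.443073) = 97.7049 km
2: √((-3.4456·111.32)² + (-4.2412·72.98)²) = √(147121.489385 + 95804.348863) = 492.8751 km
3: √((-2.2984·111.32)² + (2.4486·72.98)²) = √(65463.258852 + 31933.271129) = 312.0842 km
4: √((2.7307·111.32)² + (2.7736·72.98)²) = √(92404.766933 + 40972.774675) = 365.2089 km
5: √((2.9383·111.32)² + (0.8571·72.98)²) = √(106988.886007 + 3912.647367) = 333.0188 km
6: √((-3.0521·111.32)² + (-3.7516·72.98)²) = √(115436.702669 + 74961.932225) = 436.3469 km
7: √((1.3946·111.32)² + (3.1472·72.98)²) = √(24101.591266 + 52754.122467) = 277.2286 km
8: √((-1.8326·111.32)² + (-3.8624·72.98)²) = √(41618.053081 + 79455.179824) = 347.9558 km
9: √((-3.5693·111.32)² + (-1.4115·72.98)²) = √(157874.685818 + 10611.321747) = 410.4705 km
10: √((0.7125·111.32)² + (-3.9877·72.98)²) = √(6290.948540 + 84694.005871) = 301.6371 km
11: √((-1.5156·111.32)² + (-3.1270·72.98)²) = √(28465.288416 + 52079.101216) = 283.8034 km
12: √((-2.3302·111.32)² + (-3.7865·72.98)²) = √(67287.251848 + 76363.115805) = 379.0124 km
13: √((-0.5364·111.32)² + (-0.9308·72.98)²) = √(3565.528676 + 4614.455554) = 90.4433 km
14: √((2.0300·111.32)² + (-2.5247·72.98)²) = √(51066.779616 + 33949.022818) = 291.5747 km
Threshold 185 km: 13 (90.4433 km), 1 (97.7049 km) are within range.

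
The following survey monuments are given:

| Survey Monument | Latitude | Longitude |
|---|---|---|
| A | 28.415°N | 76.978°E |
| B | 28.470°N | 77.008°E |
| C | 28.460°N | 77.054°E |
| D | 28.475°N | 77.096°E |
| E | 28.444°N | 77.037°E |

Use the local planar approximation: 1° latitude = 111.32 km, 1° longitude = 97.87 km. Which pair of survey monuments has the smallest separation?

C and E

Pairwise distances:
A–B: 6.790 km
A–C: 8.968 km
A–D: 13.341 km
A–E: 6.615 km
B–C: 4.638 km
B–D: 8.631 km
B–E: 4.054 km
C–D: 4.437 km
C–E: 2.437 km
D–E: 6.727 km
Closest pair: C–E at 2.437 km.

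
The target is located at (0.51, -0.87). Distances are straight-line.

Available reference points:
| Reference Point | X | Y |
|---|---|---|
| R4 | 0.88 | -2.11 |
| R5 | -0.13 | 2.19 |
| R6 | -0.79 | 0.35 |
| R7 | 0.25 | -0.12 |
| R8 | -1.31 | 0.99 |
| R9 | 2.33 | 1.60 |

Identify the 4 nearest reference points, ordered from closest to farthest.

R7, R4, R6, R8

Distances from (0.51, -0.87):
R4: 1.29
R5: 3.13
R6: 1.78
R7: 0.79
R8: 2.60
R9: 3.07
Sorted: R7 (0.79) < R4 (1.29) < R6 (1.78) < R8 (2.60) < R9 (3.07) < R5 (3.13)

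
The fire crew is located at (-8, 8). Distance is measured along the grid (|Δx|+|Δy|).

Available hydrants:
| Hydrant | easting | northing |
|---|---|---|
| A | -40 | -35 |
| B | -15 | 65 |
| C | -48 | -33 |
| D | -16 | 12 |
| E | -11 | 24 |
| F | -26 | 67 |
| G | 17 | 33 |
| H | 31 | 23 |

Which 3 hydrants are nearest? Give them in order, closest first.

Distances from (-8, 8):
A: 75
B: 64
C: 81
D: 12
E: 19
F: 77
G: 50
H: 54
Sorted: D (12) < E (19) < G (50) < H (54) < B (64) < …

D, E, G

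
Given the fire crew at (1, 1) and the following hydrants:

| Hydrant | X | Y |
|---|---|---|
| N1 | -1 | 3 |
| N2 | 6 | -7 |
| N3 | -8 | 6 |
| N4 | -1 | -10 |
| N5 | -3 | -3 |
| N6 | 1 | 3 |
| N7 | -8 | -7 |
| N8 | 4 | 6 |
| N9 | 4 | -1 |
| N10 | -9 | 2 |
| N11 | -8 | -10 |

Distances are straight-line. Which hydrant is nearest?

Distances from (1, 1):
N1: √((-2)² + (2)²) = √(4.000 + 4.000) = 2.8
N2: √((5)² + (-8)²) = √(25.000 + 64.000) = 9.4
N3: √((-9)² + (5)²) = √(81.000 + 25.000) = 10.3
N4: √((-2)² + (-11)²) = √(4.000 + 121.000) = 11.2
N5: √((-4)² + (-4)²) = √(16.000 + 16.000) = 5.7
N6: √((0)² + (2)²) = √(0.000 + 4.000) = 2.0
N7: √((-9)² + (-8)²) = √(81.000 + 64.000) = 12.0
N8: √((3)² + (5)²) = √(9.000 + 25.000) = 5.8
N9: √((3)² + (-2)²) = √(9.000 + 4.000) = 3.6
N10: √((-10)² + (1)²) = √(100.000 + 1.000) = 10.0
N11: √((-9)² + (-11)²) = √(81.000 + 121.000) = 14.2
Minimum: N6 at 2.0.

N6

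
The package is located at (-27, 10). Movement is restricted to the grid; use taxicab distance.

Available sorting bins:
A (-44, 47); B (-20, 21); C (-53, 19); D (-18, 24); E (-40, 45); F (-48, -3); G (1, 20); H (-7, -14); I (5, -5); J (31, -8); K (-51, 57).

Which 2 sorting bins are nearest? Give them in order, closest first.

Distances from (-27, 10):
A: 54
B: 18
C: 35
D: 23
E: 48
F: 34
G: 38
H: 44
I: 47
J: 76
K: 71
Sorted: B (18) < D (23) < F (34) < C (35) < …

B, D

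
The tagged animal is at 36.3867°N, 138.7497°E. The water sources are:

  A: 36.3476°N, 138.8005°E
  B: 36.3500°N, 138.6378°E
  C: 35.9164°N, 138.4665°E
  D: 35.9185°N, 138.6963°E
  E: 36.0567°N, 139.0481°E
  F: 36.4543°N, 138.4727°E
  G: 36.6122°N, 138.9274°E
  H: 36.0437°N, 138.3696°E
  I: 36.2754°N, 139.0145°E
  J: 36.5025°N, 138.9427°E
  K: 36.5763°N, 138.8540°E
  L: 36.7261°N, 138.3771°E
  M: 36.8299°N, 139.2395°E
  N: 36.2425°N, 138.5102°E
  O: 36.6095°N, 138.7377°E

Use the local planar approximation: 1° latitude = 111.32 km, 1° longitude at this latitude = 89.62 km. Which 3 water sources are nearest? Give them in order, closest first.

A, B, J

Distances from 36.3867°N, 138.7497°E:
A: 6.2986 km
B: 10.8287 km
C: 58.1815 km
D: 52.3393 km
E: 45.4387 km
F: 25.9403 km
G: 29.7282 km
H: 51.1695 km
I: 26.7710 km
J: 21.5719 km
K: 23.0835 km
L: 50.4235 km
M: 66.0378 km
N: 26.8026 km
O: 24.8254 km
Sorted: A (6.2986 km) < B (10.8287 km) < J (21.5719 km) < K (23.0835 km) < O (24.8254 km) < …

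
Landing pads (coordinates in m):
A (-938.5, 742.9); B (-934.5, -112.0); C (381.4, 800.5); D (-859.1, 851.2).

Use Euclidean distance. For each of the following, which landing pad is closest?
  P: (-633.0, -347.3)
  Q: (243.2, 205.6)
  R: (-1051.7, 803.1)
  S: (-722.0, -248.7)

P at (-633.0, -347.3):
  A: 1132.2 m
  B: 382.5 m
  C: 1531.8 m
  D: 1219.6 m
  → nearest: B (382.5 m)
Q at (243.2, 205.6):
  A: 1298.1 m
  B: 1219.8 m
  C: 610.7 m
  D: 1277.4 m
  → nearest: C (610.7 m)
R at (-1051.7, 803.1):
  A: 128.2 m
  B: 922.6 m
  C: 1433.1 m
  D: 198.5 m
  → nearest: A (128.2 m)
S at (-722.0, -248.7):
  A: 1015.0 m
  B: 252.7 m
  C: 1522.6 m
  D: 1108.4 m
  → nearest: B (252.7 m)

P→B; Q→C; R→A; S→B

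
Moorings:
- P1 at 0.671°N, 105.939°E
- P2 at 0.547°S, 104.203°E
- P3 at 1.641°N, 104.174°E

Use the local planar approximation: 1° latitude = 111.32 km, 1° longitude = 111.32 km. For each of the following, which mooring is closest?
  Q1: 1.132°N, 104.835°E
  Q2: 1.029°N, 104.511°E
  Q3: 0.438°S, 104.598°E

Q1→P3; Q2→P3; Q3→P2

Q1 at 1.132°N, 104.835°E:
  P1: √((-0.461·111.32)² + (1.104·111.32)²) = √(2633.59049 + 15103.74143) = 133.182 km
  P2: √((-1.679·111.32)² + (-0.632·111.32)²) = √(34933.95750 + 4949.71909) = 199.709 km
  P3: √((0.509·111.32)² + (-0.661·111.32)²) = √(3210.56865 + 5414.38725) = 92.871 km
  → nearest: P3 (92.871 km)
Q2 at 1.029°N, 104.511°E:
  P1: √((-0.358·111.32)² + (1.428·111.32)²) = √(1588.22654 + 25269.85851) = 163.884 km
  P2: √((-1.576·111.32)² + (-0.308·111.32)²) = √(30779.30588 + 1175.56820) = 178.759 km
  P3: √((0.612·111.32)² + (-0.337·111.32)²) = √(4641.40258 + 1407.36322) = 77.774 km
  → nearest: P3 (77.774 km)
Q3 at 0.438°S, 104.598°E:
  P1: √((1.109·111.32)² + (1.341·111.32)²) = √(15240.86049 + 22284.55423) = 193.715 km
  P2: √((-0.109·111.32)² + (-0.395·111.32)²) = √(147.23104 + 1933.48402) = 45.615 km
  P3: √((2.079·111.32)² + (-0.424·111.32)²) = √(53561.82596 + 2227.80979) = 236.198 km
  → nearest: P2 (45.615 km)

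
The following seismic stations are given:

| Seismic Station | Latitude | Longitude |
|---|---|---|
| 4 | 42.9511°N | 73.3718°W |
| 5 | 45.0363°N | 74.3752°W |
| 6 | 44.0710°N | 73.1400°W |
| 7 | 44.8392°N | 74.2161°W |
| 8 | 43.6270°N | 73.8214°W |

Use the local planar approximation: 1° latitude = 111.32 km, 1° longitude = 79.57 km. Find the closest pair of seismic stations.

Pairwise distances:
5–7: 25.3314 km
6–8: 73.3665 km
4–8: 83.3130 km
6–7: 121.0152 km
4–6: 126.0243 km
7–8: 138.5486 km
5–6: 145.6261 km
5–8: 162.9545 km
4–7: 220.6588 km
4–5: 245.4715 km
Closest pair: 5–7 at 25.3314 km.

5 and 7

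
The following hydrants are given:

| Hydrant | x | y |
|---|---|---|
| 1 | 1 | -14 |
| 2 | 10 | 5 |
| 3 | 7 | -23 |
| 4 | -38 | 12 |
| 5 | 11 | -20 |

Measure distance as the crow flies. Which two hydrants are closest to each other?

3 and 5

Pairwise distances:
1–2: √((9)² + (19)²) = √(81.000 + 361.000) = 21.0
1–3: √((6)² + (-9)²) = √(36.000 + 81.000) = 10.8
1–4: √((-39)² + (26)²) = √(1521.000 + 676.000) = 46.9
1–5: √((10)² + (-6)²) = √(100.000 + 36.000) = 11.7
2–3: √((-3)² + (-28)²) = √(9.000 + 784.000) = 28.2
2–4: √((-48)² + (7)²) = √(2304.000 + 49.000) = 48.5
2–5: √((1)² + (-25)²) = √(1.000 + 625.000) = 25.0
3–4: √((-45)² + (35)²) = √(2025.000 + 1225.000) = 57.0
3–5: √((4)² + (3)²) = √(16.000 + 9.000) = 5.0
4–5: √((49)² + (-32)²) = √(2401.000 + 1024.000) = 58.5
Closest pair: 3–5 at 5.0.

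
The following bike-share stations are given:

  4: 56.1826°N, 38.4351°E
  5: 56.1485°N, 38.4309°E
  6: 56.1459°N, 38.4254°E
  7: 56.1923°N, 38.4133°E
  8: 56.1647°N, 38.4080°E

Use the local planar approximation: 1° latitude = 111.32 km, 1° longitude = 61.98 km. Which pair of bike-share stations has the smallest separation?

5 and 6

Pairwise distances:
4–5: 3.8049 km
4–6: 4.1294 km
4–7: 1.7296 km
4–8: 2.6061 km
5–6: 0.4472 km
5–7: 4.9964 km
5–8: 2.2949 km
6–7: 5.2194 km
6–8: 2.3543 km
7–8: 3.0899 km
Closest pair: 5–6 at 0.4472 km.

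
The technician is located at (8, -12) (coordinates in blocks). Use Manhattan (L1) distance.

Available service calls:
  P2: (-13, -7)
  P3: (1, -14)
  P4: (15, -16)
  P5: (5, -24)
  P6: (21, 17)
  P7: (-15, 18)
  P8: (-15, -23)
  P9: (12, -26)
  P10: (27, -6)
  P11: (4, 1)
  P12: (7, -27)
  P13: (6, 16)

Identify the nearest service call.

P3

Distances from (8, -12):
P2: |-21| + |5| = 21 + 5 = 26 blocks
P3: |-7| + |-2| = 7 + 2 = 9 blocks
P4: |7| + |-4| = 7 + 4 = 11 blocks
P5: |-3| + |-12| = 3 + 12 = 15 blocks
P6: |13| + |29| = 13 + 29 = 42 blocks
P7: |-23| + |30| = 23 + 30 = 53 blocks
P8: |-23| + |-11| = 23 + 11 = 34 blocks
P9: |4| + |-14| = 4 + 14 = 18 blocks
P10: |19| + |6| = 19 + 6 = 25 blocks
P11: |-4| + |13| = 4 + 13 = 17 blocks
P12: |-1| + |-15| = 1 + 15 = 16 blocks
P13: |-2| + |28| = 2 + 28 = 30 blocks
Minimum: P3 at 9 blocks.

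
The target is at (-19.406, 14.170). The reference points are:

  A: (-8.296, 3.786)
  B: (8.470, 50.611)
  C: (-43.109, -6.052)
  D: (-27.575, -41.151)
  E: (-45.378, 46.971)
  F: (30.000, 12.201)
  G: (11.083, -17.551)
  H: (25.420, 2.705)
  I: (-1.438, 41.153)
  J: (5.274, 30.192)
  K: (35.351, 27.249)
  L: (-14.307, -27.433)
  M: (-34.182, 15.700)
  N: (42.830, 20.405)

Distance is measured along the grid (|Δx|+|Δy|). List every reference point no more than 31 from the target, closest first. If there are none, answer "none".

M, A

Distances from (-19.406, 14.170):
A: 21.494
B: 64.317
C: 43.925
D: 63.490
E: 58.773
F: 51.375
G: 62.210
H: 56.291
I: 44.951
J: 40.702
K: 67.836
L: 46.702
M: 16.306
N: 68.471
Threshold 31: M (16.306), A (21.494) are within range.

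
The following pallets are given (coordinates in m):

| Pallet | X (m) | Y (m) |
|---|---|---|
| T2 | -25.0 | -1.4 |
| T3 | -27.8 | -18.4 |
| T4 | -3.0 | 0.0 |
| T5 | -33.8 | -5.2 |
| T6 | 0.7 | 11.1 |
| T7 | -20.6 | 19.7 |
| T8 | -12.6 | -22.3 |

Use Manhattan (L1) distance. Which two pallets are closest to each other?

T2 and T5

Pairwise distances:
T2–T3: 19.8 m
T2–T4: 23.4 m
T2–T5: 12.6 m
T2–T6: 38.2 m
T2–T7: 25.5 m
T2–T8: 33.3 m
T3–T4: 43.2 m
T3–T5: 19.2 m
T3–T6: 58.0 m
T3–T7: 45.3 m
T3–T8: 19.1 m
T4–T5: 36.0 m
T4–T6: 14.8 m
T4–T7: 37.3 m
T4–T8: 31.9 m
T5–T6: 50.8 m
T5–T7: 38.1 m
T5–T8: 38.3 m
T6–T7: 29.9 m
T6–T8: 46.7 m
T7–T8: 50.0 m
Closest pair: T2–T5 at 12.6 m.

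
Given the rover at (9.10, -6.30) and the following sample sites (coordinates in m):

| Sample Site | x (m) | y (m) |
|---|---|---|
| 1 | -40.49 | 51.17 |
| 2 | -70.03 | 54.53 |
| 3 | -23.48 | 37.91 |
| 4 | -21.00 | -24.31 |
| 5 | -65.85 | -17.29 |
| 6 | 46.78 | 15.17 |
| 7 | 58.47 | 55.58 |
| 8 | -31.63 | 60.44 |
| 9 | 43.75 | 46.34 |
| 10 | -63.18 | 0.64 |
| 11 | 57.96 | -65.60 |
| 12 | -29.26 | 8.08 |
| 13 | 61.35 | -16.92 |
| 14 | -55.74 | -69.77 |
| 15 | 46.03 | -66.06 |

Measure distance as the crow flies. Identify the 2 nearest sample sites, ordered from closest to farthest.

Distances from (9.10, -6.30):
1: √((-49.59)² + (57.47)²) = √(2459.1681 + 3302.8009) = 75.91 m
2: √((-79.13)² + (60.83)²) = √(6261.5569 + 3700.2889) = 99.81 m
3: √((-32.58)² + (44.21)²) = √(1061.4564 + 1954.5241) = 54.92 m
4: √((-30.10)² + (-18.01)²) = √(906.0100 + 324.3601) = 35.08 m
5: √((-74.95)² + (-10.99)²) = √(5617.5025 + 120.7801) = 75.75 m
6: √((37.68)² + (21.47)²) = √(1419.7824 + 460.9609) = 43.37 m
7: √((49.37)² + (61.88)²) = √(2437.3969 + 3829.1344) = 79.16 m
8: √((-40.73)² + (66.74)²) = √(1658.9329 + 4454.2276) = 78.19 m
9: √((34.65)² + (52.64)²) = √(1200.6225 + 2770.9696) = 63.02 m
10: √((-72.28)² + (6.94)²) = √(5224.3984 + 48.1636) = 72.61 m
11: √((48.86)² + (-59.30)²) = √(2387.2996 + 3516.4900) = 76.84 m
12: √((-38.36)² + (14.38)²) = √(1471.4896 + 206.7844) = 40.97 m
13: √((52.25)² + (-10.62)²) = √(2730.0625 + 112.7844) = 53.32 m
14: √((-64.84)² + (-63.47)²) = √(4204.2256 + 4028.4409) = 90.73 m
15: √((36.93)² + (-59.76)²) = √(1363.8249 + 3571.2576) = 70.25 m
Sorted: 4 (35.08 m) < 12 (40.97 m) < 6 (43.37 m) < 13 (53.32 m) < …

4, 12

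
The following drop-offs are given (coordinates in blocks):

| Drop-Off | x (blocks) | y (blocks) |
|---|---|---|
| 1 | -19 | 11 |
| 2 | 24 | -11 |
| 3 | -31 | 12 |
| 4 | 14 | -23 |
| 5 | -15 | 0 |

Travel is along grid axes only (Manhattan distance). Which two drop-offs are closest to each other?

Pairwise distances:
1–2: |43| + |-22| = 43 + 22 = 65 blocks
1–3: |-12| + |1| = 12 + 1 = 13 blocks
1–4: |33| + |-34| = 33 + 34 = 67 blocks
1–5: |4| + |-11| = 4 + 11 = 15 blocks
2–3: |-55| + |23| = 55 + 23 = 78 blocks
2–4: |-10| + |-12| = 10 + 12 = 22 blocks
2–5: |-39| + |11| = 39 + 11 = 50 blocks
3–4: |45| + |-35| = 45 + 35 = 80 blocks
3–5: |16| + |-12| = 16 + 12 = 28 blocks
4–5: |-29| + |23| = 29 + 23 = 52 blocks
Closest pair: 1–3 at 13 blocks.

1 and 3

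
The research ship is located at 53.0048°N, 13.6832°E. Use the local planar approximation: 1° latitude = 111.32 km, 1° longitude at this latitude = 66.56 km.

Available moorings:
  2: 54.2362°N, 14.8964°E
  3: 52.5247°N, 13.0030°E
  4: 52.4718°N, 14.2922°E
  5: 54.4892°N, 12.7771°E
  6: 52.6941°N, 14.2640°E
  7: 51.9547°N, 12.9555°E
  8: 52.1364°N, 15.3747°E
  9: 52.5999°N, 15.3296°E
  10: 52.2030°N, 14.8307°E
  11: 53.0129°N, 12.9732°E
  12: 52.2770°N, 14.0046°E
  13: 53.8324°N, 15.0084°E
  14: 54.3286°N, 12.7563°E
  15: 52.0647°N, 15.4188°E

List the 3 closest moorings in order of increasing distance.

11, 6, 3

Distances from 53.0048°N, 13.6832°E:
2: √((1.2314·111.32)² + (1.2132·66.56)²) = √(18790.775064 + 6520.658108) = 159.0957 km
3: √((-0.4801·111.32)² + (-0.6802·66.56)²) = √(2856.339379 + 2049.745217) = 70.0434 km
4: √((-0.5330·111.32)² + (0.6090·66.56)²) = √(3520.471342 + 1643.089468) = 71.8579 km
5: √((1.4844·111.32)² + (-0.9061·66.56)²) = √(27305.383887 + 3637.298030) = 175.9053 km
6: √((-0.3107·111.32)² + (0.5808·66.56)²) = √(1196.269147 + 1494.444675) = 51.8721 km
7: √((-1.0501·111.32)² + (-0.7277·66.56)²) = √(13664.939470 + 2346.018197) = 126.5344 km
8: √((-0.8684·111.32)² + (1.6915·66.56)²) = √(9345.144582 + 12675.661437) = 148.3941 km
9: √((-0.4049·111.32)² + (1.6464·66.56)²) = √(2031.617518 + 12008.737217) = 118.4920 km
10: √((-0.8018·111.32)² + (1.1475·66.56)²) = √(7966.700657 + 5833.537782) = 117.4744 km
11: √((0.0081·111.32)² + (-0.7100·66.56)²) = √(0.813048 + 2233.280758) = 47.2662 km
12: √((-0.7278·111.32)² + (0.3214·66.56)²) = √(6564.029102 + 457.634093) = 83.7954 km
13: √((0.8276·111.32)² + (1.3252·66.56)²) = √(8487.647983 + 7780.177065) = 127.5454 km
14: √((1.3238·111.32)² + (-0.9269·66.56)²) = √(21716.565833 + 3806.206888) = 159.7585 km
15: √((-0.9401·111.32)² + (1.7356·66.56)²) = √(10952.026871 + 13345.225280) = 155.8758 km
Sorted: 11 (47.2662 km) < 6 (51.8721 km) < 3 (70.0434 km) < 4 (71.8579 km) < 12 (83.7954 km) < …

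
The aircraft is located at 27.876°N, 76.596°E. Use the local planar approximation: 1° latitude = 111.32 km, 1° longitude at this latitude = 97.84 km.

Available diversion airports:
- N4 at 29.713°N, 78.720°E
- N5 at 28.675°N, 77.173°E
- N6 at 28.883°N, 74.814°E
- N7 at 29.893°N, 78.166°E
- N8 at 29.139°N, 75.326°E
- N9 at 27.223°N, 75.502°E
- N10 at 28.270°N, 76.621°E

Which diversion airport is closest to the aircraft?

Distances from 27.876°N, 76.596°E:
N4: √((1.837·111.32)² + (2.124·97.84)²) = √(41818.13959 + 43185.89384) = 291.555 km
N5: √((0.799·111.32)² + (0.577·97.84)²) = √(7911.15610 + 3187.01799) = 105.348 km
N6: √((1.007·111.32)² + (-1.782·97.84)²) = √(12566.23961 + 30398.22936) = 207.279 km
N7: √((2.017·111.32)² + (1.570·97.84)²) = √(50414.81661 + 23595.66344) = 272.049 km
N8: √((1.263·111.32)² + (-1.270·97.84)²) = √(19767.56140 + 15439.75235) = 187.636 km
N9: √((-0.653·111.32)² + (-1.094·97.84)²) = √(5284.12105 + 11456.91081) = 129.387 km
N10: √((0.394·111.32)² + (0.025·97.84)²) = √(1923.70662 + 5.98292) = 43.928 km
Minimum: N10 at 43.928 km.

N10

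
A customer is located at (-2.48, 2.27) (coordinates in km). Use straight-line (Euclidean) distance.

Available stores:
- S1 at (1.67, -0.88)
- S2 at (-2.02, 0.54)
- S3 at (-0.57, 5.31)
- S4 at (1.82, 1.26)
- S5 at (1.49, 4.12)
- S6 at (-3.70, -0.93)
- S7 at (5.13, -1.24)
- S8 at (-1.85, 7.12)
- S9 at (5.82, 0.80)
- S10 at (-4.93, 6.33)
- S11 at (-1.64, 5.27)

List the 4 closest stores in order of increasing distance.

Distances from (-2.48, 2.27):
S1: 5.21 km
S2: 1.79 km
S3: 3.59 km
S4: 4.42 km
S5: 4.38 km
S6: 3.42 km
S7: 8.38 km
S8: 4.89 km
S9: 8.43 km
S10: 4.74 km
S11: 3.12 km
Sorted: S2 (1.79 km) < S11 (3.12 km) < S6 (3.42 km) < S3 (3.59 km) < S5 (4.38 km) < S4 (4.42 km) < …

S2, S11, S6, S3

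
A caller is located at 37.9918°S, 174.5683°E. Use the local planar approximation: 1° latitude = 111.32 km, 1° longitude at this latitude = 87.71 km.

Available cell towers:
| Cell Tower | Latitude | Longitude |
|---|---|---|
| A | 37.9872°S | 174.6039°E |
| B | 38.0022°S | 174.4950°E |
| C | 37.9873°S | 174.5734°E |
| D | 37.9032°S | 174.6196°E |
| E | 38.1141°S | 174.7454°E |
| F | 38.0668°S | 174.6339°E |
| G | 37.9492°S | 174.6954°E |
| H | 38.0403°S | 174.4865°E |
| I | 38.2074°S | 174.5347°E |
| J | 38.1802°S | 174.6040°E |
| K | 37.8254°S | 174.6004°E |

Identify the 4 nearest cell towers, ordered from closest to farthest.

Distances from 37.9918°S, 174.5683°E:
A: √((0.0046·111.32)² + (0.0356·87.71)²) = √(0.262218 + 9.749856) = 3.1642 km
B: √((-0.0104·111.32)² + (-0.0733·87.71)²) = √(1.340334 + 41.333880) = 6.5326 km
C: √((0.0045·111.32)² + (0.0051·87.71)²) = √(0.250941 + 0.200096) = 0.6716 km
D: √((0.0886·111.32)² + (0.0513·87.71)²) = √(97.277822 + 20.245707) = 10.8408 km
E: √((-0.1223·111.32)² + (0.1771·87.71)²) = √(185.352868 + 241.287789) = 20.6553 km
F: √((-0.0750·111.32)² + (0.0656·87.71)²) = √(69.705801 + 33.105938) = 10.1396 km
G: √((0.0426·111.32)² + (0.1271·87.71)²) = √(22.488764 + 124.276589) = 12.1147 km
H: √((-0.0485·111.32)² + (-0.0818·87.71)²) = √(29.149417 + 51.476004) = 8.9792 km
I: √((-0.2156·111.32)² + (-0.0336·87.71)²) = √(576.028416 + 8.685139) = 24.1809 km
J: √((-0.1884·111.32)² + (0.0357·87.71)²) = √(439.853642 + 9.804708) = 21.2051 km
K: √((0.1664·111.32)² + (0.0321·87.71)²) = √(343.125535 + 7.926990) = 18.7364 km
Sorted: C (0.6716 km) < A (3.1642 km) < B (6.5326 km) < H (8.9792 km) < F (10.1396 km) < D (10.8408 km) < …

C, A, B, H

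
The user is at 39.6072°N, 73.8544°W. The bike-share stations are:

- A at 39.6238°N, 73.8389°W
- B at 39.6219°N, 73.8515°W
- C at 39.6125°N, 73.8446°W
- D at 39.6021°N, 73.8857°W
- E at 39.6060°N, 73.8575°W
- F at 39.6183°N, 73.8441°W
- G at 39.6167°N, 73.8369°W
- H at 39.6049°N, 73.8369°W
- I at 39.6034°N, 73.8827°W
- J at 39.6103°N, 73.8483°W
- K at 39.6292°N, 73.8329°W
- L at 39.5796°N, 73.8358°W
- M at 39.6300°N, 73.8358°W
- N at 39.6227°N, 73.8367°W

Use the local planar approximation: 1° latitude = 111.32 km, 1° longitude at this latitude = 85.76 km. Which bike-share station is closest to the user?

Distances from 39.6072°N, 73.8544°W:
A: √((0.0166·111.32)² + (0.0155·85.76)²) = √(3.414779 + 1.766985) = 2.2763 km
B: √((0.0147·111.32)² + (0.0029·85.76)²) = √(2.677818 + 0.061854) = 1.6552 km
C: √((0.0053·111.32)² + (0.0098·85.76)²) = √(0.348095 + 0.706353) = 1.0269 km
D: √((-0.0051·111.32)² + (-0.0313·85.76)²) = √(0.322320 + 7.205402) = 2.7437 km
E: √((-0.0012·111.32)² + (-0.0031·85.76)²) = √(0.017845 + 0.070679) = 0.2975 km
F: √((0.0111·111.32)² + (0.0103·85.76)²) = √(1.526836 + 0.780268) = 1.5189 km
G: √((0.0095·111.32)² + (0.0175·85.76)²) = √(1.118391 + 2.252401) = 1.8360 km
H: √((-0.0023·111.32)² + (0.0175·85.76)²) = √(0.065554 + 2.252401) = 1.5225 km
I: √((-0.0038·111.32)² + (-0.0283·85.76)²) = √(0.178943 + 5.890368) = 2.4636 km
J: √((0.0031·111.32)² + (0.0061·85.76)²) = √(0.119088 + 0.273671) = 0.6267 km
K: √((0.0220·111.32)² + (0.0215·85.76)²) = √(5.997797 + 3.399746) = 3.0655 km
L: √((-0.0276·111.32)² + (0.0186·85.76)²) = √(9.439838 + 2.544459) = 3.4618 km
M: √((0.0228·111.32)² + (0.0186·85.76)²) = √(6.441931 + 2.544459) = 2.9977 km
N: √((0.0155·111.32)² + (0.0177·85.76)²) = √(2.977212 + 2.304178) = 2.2981 km
Minimum: E at 0.2975 km.

E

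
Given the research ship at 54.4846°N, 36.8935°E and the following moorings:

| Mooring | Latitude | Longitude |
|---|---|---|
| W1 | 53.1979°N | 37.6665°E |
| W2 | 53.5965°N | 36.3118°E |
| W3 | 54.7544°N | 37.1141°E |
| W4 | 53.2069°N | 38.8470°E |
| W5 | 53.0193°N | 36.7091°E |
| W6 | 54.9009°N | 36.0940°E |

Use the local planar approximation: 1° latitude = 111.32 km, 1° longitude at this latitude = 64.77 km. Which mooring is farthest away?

Distances from 54.4846°N, 36.8935°E:
W1: 151.7337 km
W2: 105.7993 km
W3: 33.2596 km
W4: 190.3675 km
W5: 163.5539 km
W6: 69.4922 km
Maximum: W4 at 190.3675 km.

W4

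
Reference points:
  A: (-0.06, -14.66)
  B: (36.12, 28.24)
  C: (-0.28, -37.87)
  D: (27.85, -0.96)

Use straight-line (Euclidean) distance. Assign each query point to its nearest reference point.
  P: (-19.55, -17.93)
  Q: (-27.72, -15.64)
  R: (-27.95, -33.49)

P at (-19.55, -17.93):
  A: √((19.49)² + (3.27)²) = √(379.8601 + 10.6929) = 19.76
  B: √((55.67)² + (46.17)²) = √(3099.1489 + 2131.6689) = 72.32
  C: √((19.27)² + (-19.94)²) = √(371.3329 + 397.6036) = 27.73
  D: √((47.40)² + (16.97)²) = √(2246.7600 + 287.9809) = 50.35
  → nearest: A (19.76)
Q at (-27.72, -15.64):
  A: √((27.66)² + (0.98)²) = √(765.0756 + 0.9604) = 27.68
  B: √((63.84)² + (43.88)²) = √(4075.5456 + 1925.4544) = 77.47
  C: √((27.44)² + (-22.23)²) = √(752.9536 + 494.1729) = 35.31
  D: √((55.57)² + (14.68)²) = √(3088.0249 + 215.5024) = 57.48
  → nearest: A (27.68)
R at (-27.95, -33.49):
  A: √((27.89)² + (18.83)²) = √(777.8521 + 354.5689) = 33.65
  B: √((64.07)² + (61.73)²) = √(4104.9649 + 3810.5929) = 88.97
  C: √((27.67)² + (-4.38)²) = √(765.6289 + 19.1844) = 28.01
  D: √((55.80)² + (32.53)²) = √(3113.6400 + 1058.2009) = 64.59
  → nearest: C (28.01)

P→A; Q→A; R→C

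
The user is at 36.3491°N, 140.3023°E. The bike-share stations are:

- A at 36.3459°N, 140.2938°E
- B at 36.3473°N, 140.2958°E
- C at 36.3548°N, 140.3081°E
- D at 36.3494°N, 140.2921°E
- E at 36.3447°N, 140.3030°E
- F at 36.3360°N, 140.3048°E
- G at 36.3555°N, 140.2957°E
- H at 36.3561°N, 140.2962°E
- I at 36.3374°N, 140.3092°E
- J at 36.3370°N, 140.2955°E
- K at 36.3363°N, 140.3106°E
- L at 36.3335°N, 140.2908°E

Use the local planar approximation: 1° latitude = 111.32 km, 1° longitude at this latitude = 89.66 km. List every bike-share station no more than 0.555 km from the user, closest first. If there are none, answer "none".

E

Distances from 36.3491°N, 140.3023°E:
A: √((-0.0032·111.32)² + (-0.0085·89.66)²) = √(0.126896 + 0.580812) = 0.8413 km
B: √((-0.0018·111.32)² + (-0.0065·89.66)²) = √(0.040151 + 0.339644) = 0.6163 km
C: √((0.0057·111.32)² + (0.0058·89.66)²) = √(0.402621 + 0.270429) = 0.8204 km
D: √((0.0003·111.32)² + (-0.0102·89.66)²) = √(0.001115 + 0.836369) = 0.9151 km
E: √((-0.0044·111.32)² + (0.0007·89.66)²) = √(0.239912 + 0.003939) = 0.4938 km
F: √((-0.0131·111.32)² + (0.0025·89.66)²) = √(2.126616 + 0.050243) = 1.4754 km
G: √((0.0064·111.32)² + (-0.0066·89.66)²) = √(0.507582 + 0.350175) = 0.9262 km
H: √((0.0070·111.32)² + (-0.0061·89.66)²) = √(0.607215 + 0.299128) = 0.9520 km
I: √((-0.0117·111.32)² + (0.0069·89.66)²) = √(1.696360 + 0.382733) = 1.4419 km
J: √((-0.0121·111.32)² + (-0.0068·89.66)²) = √(1.814334 + 0.371719) = 1.4785 km
K: √((-0.0128·111.32)² + (0.0083·89.66)²) = √(2.030329 + 0.553801) = 1.6075 km
L: √((-0.0156·111.32)² + (-0.0115·89.66)²) = √(3.015752 + 1.063147) = 2.0196 km
Threshold 0.555 km: E (0.4938 km) is within range.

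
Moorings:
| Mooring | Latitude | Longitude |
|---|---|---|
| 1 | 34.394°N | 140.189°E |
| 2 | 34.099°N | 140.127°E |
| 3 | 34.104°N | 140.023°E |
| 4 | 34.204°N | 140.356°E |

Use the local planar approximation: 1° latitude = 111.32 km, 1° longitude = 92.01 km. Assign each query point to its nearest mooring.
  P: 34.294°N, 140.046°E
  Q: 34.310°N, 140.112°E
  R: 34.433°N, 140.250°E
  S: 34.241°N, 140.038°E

P at 34.294°N, 140.046°E:
  1: 17.235 km
  2: 22.951 km
  3: 21.256 km
  4: 30.231 km
  → nearest: 1 (17.235 km)
Q at 34.310°N, 140.112°E:
  1: 11.732 km
  2: 23.529 km
  3: 24.350 km
  4: 25.363 km
  → nearest: 1 (11.732 km)
R at 34.433°N, 140.250°E:
  1: 7.096 km
  2: 38.865 km
  3: 42.161 km
  4: 27.294 km
  → nearest: 1 (7.096 km)
S at 34.241°N, 140.038°E:
  1: 21.980 km
  2: 17.803 km
  3: 15.313 km
  4: 29.548 km
  → nearest: 3 (15.313 km)

P→1; Q→1; R→1; S→3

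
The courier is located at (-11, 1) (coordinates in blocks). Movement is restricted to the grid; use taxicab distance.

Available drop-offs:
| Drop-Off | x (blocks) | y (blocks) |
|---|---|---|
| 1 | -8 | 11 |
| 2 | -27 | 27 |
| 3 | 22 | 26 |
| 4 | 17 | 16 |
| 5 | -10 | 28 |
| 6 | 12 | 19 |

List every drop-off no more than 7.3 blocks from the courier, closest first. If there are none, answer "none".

Distances from (-11, 1):
1: 13 blocks
2: 42 blocks
3: 58 blocks
4: 43 blocks
5: 28 blocks
6: 41 blocks
Threshold 7.3 blocks: none within range.

none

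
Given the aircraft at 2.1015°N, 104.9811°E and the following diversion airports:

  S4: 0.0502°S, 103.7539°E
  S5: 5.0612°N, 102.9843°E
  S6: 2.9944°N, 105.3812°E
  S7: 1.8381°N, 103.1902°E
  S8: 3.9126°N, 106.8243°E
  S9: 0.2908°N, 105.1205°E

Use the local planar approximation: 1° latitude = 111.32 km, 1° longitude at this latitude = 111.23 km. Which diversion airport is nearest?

S6

Distances from 2.1015°N, 104.9811°E:
S4: √((-2.1517·111.32)² + (-1.2272·111.23)²) = √(57373.300618 + 18632.647490) = 275.6918 km
S5: √((2.9597·111.32)² + (-1.9968·111.23)²) = √(108552.987522 + 49330.215245) = 397.3452 km
S6: √((0.8929·111.32)² + (0.4001·111.23)²) = √(9879.888452 + 1980.527957) = 108.9055 km
S7: √((-0.2634·111.32)² + (-1.7909·111.23)²) = √(859.761387 + 39681.359912) = 201.3483 km
S8: √((1.8111·111.32)² + (1.8432·111.23)²) = √(40647.258222 + 42032.846126) = 287.5415 km
S9: √((-1.8107·111.32)² + (0.1394·111.23)²) = √(40629.305478 + 240.419352) = 202.1626 km
Minimum: S6 at 108.9055 km.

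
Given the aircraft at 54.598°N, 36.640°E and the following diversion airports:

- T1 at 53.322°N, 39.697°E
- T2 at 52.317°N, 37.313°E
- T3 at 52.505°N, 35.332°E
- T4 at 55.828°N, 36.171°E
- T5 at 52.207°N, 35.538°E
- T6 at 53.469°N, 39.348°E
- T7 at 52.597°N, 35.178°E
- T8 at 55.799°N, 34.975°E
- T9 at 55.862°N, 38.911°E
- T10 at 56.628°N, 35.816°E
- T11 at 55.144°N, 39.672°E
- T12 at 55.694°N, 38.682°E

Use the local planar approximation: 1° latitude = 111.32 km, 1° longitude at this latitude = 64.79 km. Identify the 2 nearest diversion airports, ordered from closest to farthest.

T4, T8

Distances from 54.598°N, 36.640°E:
T1: 243.733 km
T2: 257.638 km
T3: 247.926 km
T4: 140.255 km
T5: 275.576 km
T6: 215.821 km
T7: 242.055 km
T8: 171.789 km
T9: 203.589 km
T10: 232.200 km
T11: 205.631 km
T12: 179.970 km
Sorted: T4 (140.255 km) < T8 (171.789 km) < T12 (179.970 km) < T9 (203.589 km) < …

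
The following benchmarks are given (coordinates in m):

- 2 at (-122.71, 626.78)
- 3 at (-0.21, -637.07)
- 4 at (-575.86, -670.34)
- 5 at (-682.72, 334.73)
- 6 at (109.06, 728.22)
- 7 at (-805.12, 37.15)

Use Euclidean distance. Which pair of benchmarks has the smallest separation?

Pairwise distances:
2–3: 1269.77 m
2–4: 1374.00 m
2–5: 631.59 m
2–6: 253.00 m
2–7: 901.86 m
3–4: 576.61 m
3–5: 1187.52 m
3–6: 1369.66 m
3–7: 1049.98 m
4–5: 1010.73 m
4–6: 1557.27 m
4–7: 743.71 m
5–6: 884.17 m
5–7: 321.77 m
6–7: 1145.99 m
Closest pair: 2–6 at 253.00 m.

2 and 6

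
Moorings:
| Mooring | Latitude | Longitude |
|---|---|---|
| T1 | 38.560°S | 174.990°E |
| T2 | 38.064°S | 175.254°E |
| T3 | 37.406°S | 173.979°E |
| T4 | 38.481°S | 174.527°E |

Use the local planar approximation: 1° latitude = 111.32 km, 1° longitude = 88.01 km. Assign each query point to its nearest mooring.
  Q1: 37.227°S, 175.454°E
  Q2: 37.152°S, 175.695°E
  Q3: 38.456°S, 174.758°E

Q1 at 37.227°S, 175.454°E:
  T1: √((-1.333·111.32)² + (-0.464·88.01)²) = √(22019.46152 + 1667.63117) = 153.906 km
  T2: √((-0.837·111.32)² + (-0.200·88.01)²) = √(8681.55081 + 309.83040) = 94.823 km
  T3: √((-0.179·111.32)² + (-1.475·88.01)²) = √(397.05663 + 16851.86932) = 131.335 km
  T4: √((-1.254·111.32)² + (-0.927·88.01)²) = √(19486.84220 + 6656.15628) = 161.688 km
  → nearest: T2 (94.823 km)
Q2 at 37.152°S, 175.695°E:
  T1: √((-1.408·111.32)² + (-0.705·88.01)²) = √(24566.97619 + 3849.83641) = 168.573 km
  T2: √((-0.912·111.32)² + (-0.441·88.01)²) = √(10307.09009 + 1506.40317) = 108.690 km
  T3: √((-0.254·111.32)² + (-1.716·88.01)²) = √(799.49146 + 22808.59895) = 153.649 km
  T4: √((-1.329·111.32)² + (-1.168·88.01)²) = √(21887.50998 + 10566.95183) = 180.151 km
  → nearest: T2 (108.690 km)
Q3 at 38.456°S, 174.758°E:
  T1: √((-0.104·111.32)² + (0.232·88.01)²) = √(134.03341 + 416.90779) = 23.472 km
  T2: √((0.392·111.32)² + (0.496·88.01)²) = √(1904.22617 + 1905.58092) = 61.724 km
  T3: √((1.050·111.32)² + (-0.779·88.01)²) = √(13662.33700 + 4700.44480) = 135.509 km
  T4: √((-0.025·111.32)² + (-0.231·88.01)²) = √(7.74509 + 413.32150) = 20.520 km
  → nearest: T4 (20.520 km)

Q1→T2; Q2→T2; Q3→T4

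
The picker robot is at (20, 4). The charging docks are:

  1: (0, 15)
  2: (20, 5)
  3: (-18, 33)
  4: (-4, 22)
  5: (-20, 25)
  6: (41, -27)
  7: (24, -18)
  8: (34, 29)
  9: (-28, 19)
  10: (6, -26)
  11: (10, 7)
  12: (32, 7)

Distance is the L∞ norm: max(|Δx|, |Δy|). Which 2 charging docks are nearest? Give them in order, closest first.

Distances from (20, 4):
1: max(|-20|, |11|) = 20
2: max(|0|, |1|) = 1
3: max(|-38|, |29|) = 38
4: max(|-24|, |18|) = 24
5: max(|-40|, |21|) = 40
6: max(|21|, |-31|) = 31
7: max(|4|, |-22|) = 22
8: max(|14|, |25|) = 25
9: max(|-48|, |15|) = 48
10: max(|-14|, |-30|) = 30
11: max(|-10|, |3|) = 10
12: max(|12|, |3|) = 12
Sorted: 2 (1) < 11 (10) < 12 (12) < 1 (20) < …

2, 11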